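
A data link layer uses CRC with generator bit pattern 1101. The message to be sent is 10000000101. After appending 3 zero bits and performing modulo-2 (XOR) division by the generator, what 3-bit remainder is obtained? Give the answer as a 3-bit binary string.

000

Append 3 zeros: 10000000101000. Divide by 1101 (XOR where the leading bit is 1):
  pos 0: 1000 XOR 1101 = 0101
  pos 1: 1010 XOR 1101 = 0111
  pos 2: 1110 XOR 1101 = 0011
  pos 4: 1100 XOR 1101 = 0001
  pos 7: 1101 XOR 1101 = 0000
Remainder (last 3 bits) = 000. This is the CRC / FCS.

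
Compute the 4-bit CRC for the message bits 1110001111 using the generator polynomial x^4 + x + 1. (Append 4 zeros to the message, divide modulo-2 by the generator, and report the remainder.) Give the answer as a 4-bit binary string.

1110

Append 4 zeros: 11100011110000. Divide by 10011 (XOR where the leading bit is 1):
  pos 0: 11100 XOR 10011 = 01111
  pos 1: 11110 XOR 10011 = 01101
  pos 2: 11011 XOR 10011 = 01000
  pos 3: 10001 XOR 10011 = 00010
  pos 6: 10110 XOR 10011 = 00101
  pos 8: 10100 XOR 10011 = 00111
Remainder (last 4 bits) = 1110. This is the CRC / FCS.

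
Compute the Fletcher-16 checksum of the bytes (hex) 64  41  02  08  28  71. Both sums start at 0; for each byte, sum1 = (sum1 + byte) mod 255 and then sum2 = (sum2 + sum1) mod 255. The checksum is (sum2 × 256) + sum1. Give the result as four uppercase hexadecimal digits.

Running sums (mod 255):
  after byte 0 (64): sum1=100, sum2=100
  after byte 1 (41): sum1=165, sum2=10
  after byte 2 (02): sum1=167, sum2=177
  after byte 3 (08): sum1=175, sum2=97
  after byte 4 (28): sum1=215, sum2=57
  after byte 5 (71): sum1=73, sum2=130
Checksum = sum2·256 + sum1 = 130·256 + 73 = 33353 = 0x8249.

8249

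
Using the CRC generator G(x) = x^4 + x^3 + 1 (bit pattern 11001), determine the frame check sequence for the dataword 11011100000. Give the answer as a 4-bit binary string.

1000

Append 4 zeros: 110111000000000. Divide by 11001 (XOR where the leading bit is 1):
  pos 0: 11011 XOR 11001 = 00010
  pos 3: 10100 XOR 11001 = 01101
  pos 4: 11010 XOR 11001 = 00011
  pos 7: 11000 XOR 11001 = 00001
Remainder (last 4 bits) = 1000. This is the CRC / FCS.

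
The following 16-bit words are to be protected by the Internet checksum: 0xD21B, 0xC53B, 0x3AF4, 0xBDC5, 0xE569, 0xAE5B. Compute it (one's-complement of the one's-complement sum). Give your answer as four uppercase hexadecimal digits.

One's-complement addition (fold any carry out of bit 15 back into bit 0):
  0xD21B + 0xC53B = 0x19756 → wrap carry → 0x9757
  0x9757 + 0x3AF4 = 0x0D24B
  0xD24B + 0xBDC5 = 0x19010 → wrap carry → 0x9011
  0x9011 + 0xE569 = 0x1757A → wrap carry → 0x757B
  0x757B + 0xAE5B = 0x123D6 → wrap carry → 0x23D7
One's-complement sum = 0x23D7.
Checksum = ~0x23D7 & 0xFFFF = 0xDC28.

DC28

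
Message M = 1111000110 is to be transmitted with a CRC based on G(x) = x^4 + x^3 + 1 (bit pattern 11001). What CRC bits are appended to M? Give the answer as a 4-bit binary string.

0110

Append 4 zeros: 11110001100000. Divide by 11001 (XOR where the leading bit is 1):
  pos 0: 11110 XOR 11001 = 00111
  pos 2: 11100 XOR 11001 = 00101
  pos 4: 10111 XOR 11001 = 01110
  pos 5: 11100 XOR 11001 = 00101
  pos 7: 10100 XOR 11001 = 01101
  pos 8: 11010 XOR 11001 = 00011
Remainder (last 4 bits) = 0110. This is the CRC / FCS.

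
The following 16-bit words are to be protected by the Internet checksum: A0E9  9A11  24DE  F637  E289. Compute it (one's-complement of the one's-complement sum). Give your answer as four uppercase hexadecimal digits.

C764

One's-complement addition (fold any carry out of bit 15 back into bit 0):
  0xA0E9 + 0x9A11 = 0x13AFA → wrap carry → 0x3AFB
  0x3AFB + 0x24DE = 0x05FD9
  0x5FD9 + 0xF637 = 0x15610 → wrap carry → 0x5611
  0x5611 + 0xE289 = 0x1389A → wrap carry → 0x389B
One's-complement sum = 0x389B.
Checksum = ~0x389B & 0xFFFF = 0xC764.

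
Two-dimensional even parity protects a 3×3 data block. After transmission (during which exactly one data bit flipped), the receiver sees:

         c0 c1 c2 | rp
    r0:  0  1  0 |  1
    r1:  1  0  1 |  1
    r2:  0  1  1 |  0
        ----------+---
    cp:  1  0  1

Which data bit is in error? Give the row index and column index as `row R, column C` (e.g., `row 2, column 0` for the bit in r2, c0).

row 1, column 2

Recompute each row's even parity and compare to rp:
  r0: data parity 1, sent rp 1 → ok
  r1: data parity 0, sent rp 1 → mismatch
  r2: data parity 0, sent rp 0 → ok
Recompute each column's even parity and compare to cp:
  c0: data parity 1, sent cp 1 → ok
  c1: data parity 0, sent cp 0 → ok
  c2: data parity 0, sent cp 1 → mismatch
Exactly one row (r1) and one column (c2) fail → the flipped bit is at their intersection.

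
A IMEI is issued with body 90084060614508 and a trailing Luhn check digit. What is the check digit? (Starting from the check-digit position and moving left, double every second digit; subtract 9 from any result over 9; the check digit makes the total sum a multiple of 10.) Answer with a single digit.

4

Partial digits right→left: 8 0 5 4 1 6 0 6 0 4 8 0 0 9
Double every second digit counting from the check-digit position (so the 1st, 3rd, 5th, ... of the partial from the right).
  doubled (with −9 where >9): 7 1 2 0 0 7 0 → sum 17
  kept as-is: 0 4 6 6 4 0 9 → sum 29
Total = 17 + 29 = 46.
Check digit = (10 − (46 mod 10)) mod 10 = 4.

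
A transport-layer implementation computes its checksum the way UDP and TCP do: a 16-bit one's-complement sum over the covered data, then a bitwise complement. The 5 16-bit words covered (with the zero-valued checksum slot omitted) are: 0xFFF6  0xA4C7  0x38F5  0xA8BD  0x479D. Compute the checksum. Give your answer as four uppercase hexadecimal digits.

31F1

One's-complement addition (fold any carry out of bit 15 back into bit 0):
  0xFFF6 + 0xA4C7 = 0x1A4BD → wrap carry → 0xA4BE
  0xA4BE + 0x38F5 = 0x0DDB3
  0xDDB3 + 0xA8BD = 0x18670 → wrap carry → 0x8671
  0x8671 + 0x479D = 0x0CE0E
One's-complement sum = 0xCE0E.
Checksum = ~0xCE0E & 0xFFFF = 0x31F1.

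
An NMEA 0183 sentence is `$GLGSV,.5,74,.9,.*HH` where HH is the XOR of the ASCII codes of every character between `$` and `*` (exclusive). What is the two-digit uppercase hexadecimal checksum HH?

XOR the ASCII codes of the payload characters:
  'G' = 0x47 → acc = 0x47
  'L' = 0x4C → acc = 0x0B
  'G' = 0x47 → acc = 0x4C
  'S' = 0x53 → acc = 0x1F
  'V' = 0x56 → acc = 0x49
  ',' = 0x2C → acc = 0x65
  '.' = 0x2E → acc = 0x4B
  '5' = 0x35 → acc = 0x7E
  ',' = 0x2C → acc = 0x52
  '7' = 0x37 → acc = 0x65
  '4' = 0x34 → acc = 0x51
  ',' = 0x2C → acc = 0x7D
  '.' = 0x2E → acc = 0x53
  '9' = 0x39 → acc = 0x6A
  ',' = 0x2C → acc = 0x46
  '.' = 0x2E → acc = 0x68
Checksum = 0x68.

68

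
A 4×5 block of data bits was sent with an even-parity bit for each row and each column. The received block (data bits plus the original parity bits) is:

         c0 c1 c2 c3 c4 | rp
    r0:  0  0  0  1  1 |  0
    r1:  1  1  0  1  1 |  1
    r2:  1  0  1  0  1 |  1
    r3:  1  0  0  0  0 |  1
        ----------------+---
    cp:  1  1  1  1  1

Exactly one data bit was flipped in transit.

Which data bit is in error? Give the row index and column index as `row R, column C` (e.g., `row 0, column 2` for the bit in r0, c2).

row 1, column 3

Recompute each row's even parity and compare to rp:
  r0: data parity 0, sent rp 0 → ok
  r1: data parity 0, sent rp 1 → mismatch
  r2: data parity 1, sent rp 1 → ok
  r3: data parity 1, sent rp 1 → ok
Recompute each column's even parity and compare to cp:
  c0: data parity 1, sent cp 1 → ok
  c1: data parity 1, sent cp 1 → ok
  c2: data parity 1, sent cp 1 → ok
  c3: data parity 0, sent cp 1 → mismatch
  c4: data parity 1, sent cp 1 → ok
Exactly one row (r1) and one column (c3) fail → the flipped bit is at their intersection.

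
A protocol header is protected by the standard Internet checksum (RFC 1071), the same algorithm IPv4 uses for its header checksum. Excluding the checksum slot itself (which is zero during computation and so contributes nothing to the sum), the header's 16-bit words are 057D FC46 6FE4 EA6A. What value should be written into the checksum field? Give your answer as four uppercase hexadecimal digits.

A3EC

One's-complement addition (fold any carry out of bit 15 back into bit 0):
  0x057D + 0xFC46 = 0x101C3 → wrap carry → 0x01C4
  0x01C4 + 0x6FE4 = 0x071A8
  0x71A8 + 0xEA6A = 0x15C12 → wrap carry → 0x5C13
One's-complement sum = 0x5C13.
Checksum = ~0x5C13 & 0xFFFF = 0xA3EC.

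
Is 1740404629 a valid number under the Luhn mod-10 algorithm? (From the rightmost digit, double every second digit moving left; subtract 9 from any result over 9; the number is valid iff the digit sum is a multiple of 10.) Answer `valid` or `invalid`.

From the right, keep odd positions and double even positions (subtract 9 from any doubled value over 9):
  doubled (positions 2,4,...): 4 8 8 8 2 → sum 30
  kept (positions 1,3,...): 9 6 0 0 7 → sum 22
Total = 52.
52 mod 10 = 2, so the number is invalid.

invalid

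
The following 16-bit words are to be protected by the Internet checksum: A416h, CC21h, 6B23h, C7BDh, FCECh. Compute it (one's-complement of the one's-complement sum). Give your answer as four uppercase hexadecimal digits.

One's-complement addition (fold any carry out of bit 15 back into bit 0):
  0xA416 + 0xCC21 = 0x17037 → wrap carry → 0x7038
  0x7038 + 0x6B23 = 0x0DB5B
  0xDB5B + 0xC7BD = 0x1A318 → wrap carry → 0xA319
  0xA319 + 0xFCEC = 0x1A005 → wrap carry → 0xA006
One's-complement sum = 0xA006.
Checksum = ~0xA006 & 0xFFFF = 0x5FF9.

5FF9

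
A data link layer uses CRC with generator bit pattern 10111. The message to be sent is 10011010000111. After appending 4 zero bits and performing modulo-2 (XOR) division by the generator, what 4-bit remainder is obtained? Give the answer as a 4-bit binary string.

Append 4 zeros: 100110100001110000. Divide by 10111 (XOR where the leading bit is 1):
  pos 0: 10011 XOR 10111 = 00100
  pos 2: 10001 XOR 10111 = 00110
  pos 4: 11000 XOR 10111 = 01111
  pos 5: 11110 XOR 10111 = 01001
  pos 6: 10010 XOR 10111 = 00101
  pos 8: 10111 XOR 10111 = 00000
  pos 13: 10000 XOR 10111 = 00111
Remainder (last 4 bits) = 0111. This is the CRC / FCS.

0111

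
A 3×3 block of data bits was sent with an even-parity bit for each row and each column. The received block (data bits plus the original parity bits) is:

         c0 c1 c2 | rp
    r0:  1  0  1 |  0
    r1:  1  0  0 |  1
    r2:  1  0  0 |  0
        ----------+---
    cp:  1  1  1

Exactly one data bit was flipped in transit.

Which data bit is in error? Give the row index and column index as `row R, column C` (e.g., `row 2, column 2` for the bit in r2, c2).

row 2, column 1

Recompute each row's even parity and compare to rp:
  r0: data parity 0, sent rp 0 → ok
  r1: data parity 1, sent rp 1 → ok
  r2: data parity 1, sent rp 0 → mismatch
Recompute each column's even parity and compare to cp:
  c0: data parity 1, sent cp 1 → ok
  c1: data parity 0, sent cp 1 → mismatch
  c2: data parity 1, sent cp 1 → ok
Exactly one row (r2) and one column (c1) fail → the flipped bit is at their intersection.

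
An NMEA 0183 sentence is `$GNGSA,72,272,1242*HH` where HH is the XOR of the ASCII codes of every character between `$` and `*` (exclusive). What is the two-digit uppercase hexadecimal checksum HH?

47

XOR the ASCII codes of the payload characters:
  'G' = 0x47 → acc = 0x47
  'N' = 0x4E → acc = 0x09
  'G' = 0x47 → acc = 0x4E
  'S' = 0x53 → acc = 0x1D
  'A' = 0x41 → acc = 0x5C
  ',' = 0x2C → acc = 0x70
  '7' = 0x37 → acc = 0x47
  '2' = 0x32 → acc = 0x75
  ',' = 0x2C → acc = 0x59
  '2' = 0x32 → acc = 0x6B
  '7' = 0x37 → acc = 0x5C
  '2' = 0x32 → acc = 0x6E
  ',' = 0x2C → acc = 0x42
  '1' = 0x31 → acc = 0x73
  '2' = 0x32 → acc = 0x41
  '4' = 0x34 → acc = 0x75
  '2' = 0x32 → acc = 0x47
Checksum = 0x47.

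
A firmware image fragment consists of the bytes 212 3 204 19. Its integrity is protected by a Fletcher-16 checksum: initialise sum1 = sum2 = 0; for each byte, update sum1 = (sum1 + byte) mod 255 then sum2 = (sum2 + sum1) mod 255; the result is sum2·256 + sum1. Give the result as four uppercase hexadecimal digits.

Running sums (mod 255):
  after byte 0 (212): sum1=212, sum2=212
  after byte 1 (3): sum1=215, sum2=172
  after byte 2 (204): sum1=164, sum2=81
  after byte 3 (19): sum1=183, sum2=9
Checksum = sum2·256 + sum1 = 9·256 + 183 = 2487 = 0x09B7.

09B7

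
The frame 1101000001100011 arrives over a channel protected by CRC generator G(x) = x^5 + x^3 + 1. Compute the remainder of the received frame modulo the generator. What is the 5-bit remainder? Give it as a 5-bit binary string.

00011

Modulo-2 division of 1101000001100011 by 101001:
  pos 0: 110100 XOR 101001 = 011101
  pos 1: 111010 XOR 101001 = 010011
  pos 2: 100110 XOR 101001 = 001111
  pos 4: 111101 XOR 101001 = 010100
  pos 5: 101001 XOR 101001 = 000000
Remainder = 00011 (nonzero — an error is detected).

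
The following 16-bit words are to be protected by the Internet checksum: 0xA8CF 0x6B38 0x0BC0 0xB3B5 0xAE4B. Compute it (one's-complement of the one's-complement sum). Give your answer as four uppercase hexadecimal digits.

7E36

One's-complement addition (fold any carry out of bit 15 back into bit 0):
  0xA8CF + 0x6B38 = 0x11407 → wrap carry → 0x1408
  0x1408 + 0x0BC0 = 0x01FC8
  0x1FC8 + 0xB3B5 = 0x0D37D
  0xD37D + 0xAE4B = 0x181C8 → wrap carry → 0x81C9
One's-complement sum = 0x81C9.
Checksum = ~0x81C9 & 0xFFFF = 0x7E36.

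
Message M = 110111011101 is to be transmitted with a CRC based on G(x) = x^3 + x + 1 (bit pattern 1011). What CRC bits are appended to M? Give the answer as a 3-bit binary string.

101

Append 3 zeros: 110111011101000. Divide by 1011 (XOR where the leading bit is 1):
  pos 0: 1101 XOR 1011 = 0110
  pos 1: 1101 XOR 1011 = 0110
  pos 2: 1101 XOR 1011 = 0110
  pos 3: 1100 XOR 1011 = 0111
  pos 4: 1111 XOR 1011 = 0100
  pos 5: 1001 XOR 1011 = 0010
  pos 7: 1010 XOR 1011 = 0001
  pos 10: 1100 XOR 1011 = 0111
  pos 11: 1110 XOR 1011 = 0101
Remainder (last 3 bits) = 101. This is the CRC / FCS.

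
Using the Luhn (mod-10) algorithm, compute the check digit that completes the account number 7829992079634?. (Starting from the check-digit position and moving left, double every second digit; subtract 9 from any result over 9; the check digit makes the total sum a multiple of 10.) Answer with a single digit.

Partial digits right→left: 4 3 6 9 7 0 2 9 9 9 2 8 7
Double every second digit counting from the check-digit position (so the 1st, 3rd, 5th, ... of the partial from the right).
  doubled (with −9 where >9): 8 3 5 4 9 4 5 → sum 38
  kept as-is: 3 9 0 9 9 8 → sum 38
Total = 38 + 38 = 76.
Check digit = (10 − (76 mod 10)) mod 10 = 4.

4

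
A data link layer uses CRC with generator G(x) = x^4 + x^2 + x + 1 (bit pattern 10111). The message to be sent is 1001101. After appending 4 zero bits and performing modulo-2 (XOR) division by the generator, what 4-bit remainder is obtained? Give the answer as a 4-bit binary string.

Append 4 zeros: 10011010000. Divide by 10111 (XOR where the leading bit is 1):
  pos 0: 10011 XOR 10111 = 00100
  pos 2: 10001 XOR 10111 = 00110
  pos 4: 11000 XOR 10111 = 01111
  pos 5: 11110 XOR 10111 = 01001
  pos 6: 10010 XOR 10111 = 00101
Remainder (last 4 bits) = 0101. This is the CRC / FCS.

0101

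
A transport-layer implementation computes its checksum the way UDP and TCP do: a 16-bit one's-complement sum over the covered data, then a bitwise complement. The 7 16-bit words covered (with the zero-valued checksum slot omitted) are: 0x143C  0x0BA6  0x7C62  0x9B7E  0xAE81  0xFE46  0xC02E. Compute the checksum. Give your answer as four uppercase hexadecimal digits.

5B45

One's-complement addition (fold any carry out of bit 15 back into bit 0):
  0x143C + 0x0BA6 = 0x01FE2
  0x1FE2 + 0x7C62 = 0x09C44
  0x9C44 + 0x9B7E = 0x137C2 → wrap carry → 0x37C3
  0x37C3 + 0xAE81 = 0x0E644
  0xE644 + 0xFE46 = 0x1E48A → wrap carry → 0xE48B
  0xE48B + 0xC02E = 0x1A4B9 → wrap carry → 0xA4BA
One's-complement sum = 0xA4BA.
Checksum = ~0xA4BA & 0xFFFF = 0x5B45.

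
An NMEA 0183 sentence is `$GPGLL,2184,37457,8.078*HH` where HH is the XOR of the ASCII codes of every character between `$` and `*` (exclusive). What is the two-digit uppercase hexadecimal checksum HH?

68

XOR the ASCII codes of the payload characters:
  'G' = 0x47 → acc = 0x47
  'P' = 0x50 → acc = 0x17
  'G' = 0x47 → acc = 0x50
  'L' = 0x4C → acc = 0x1C
  'L' = 0x4C → acc = 0x50
  ',' = 0x2C → acc = 0x7C
  '2' = 0x32 → acc = 0x4E
  '1' = 0x31 → acc = 0x7F
  '8' = 0x38 → acc = 0x47
  '4' = 0x34 → acc = 0x73
  ',' = 0x2C → acc = 0x5F
  '3' = 0x33 → acc = 0x6C
  '7' = 0x37 → acc = 0x5B
  '4' = 0x34 → acc = 0x6F
  '5' = 0x35 → acc = 0x5A
  '7' = 0x37 → acc = 0x6D
  ',' = 0x2C → acc = 0x41
  '8' = 0x38 → acc = 0x79
  '.' = 0x2E → acc = 0x57
  '0' = 0x30 → acc = 0x67
  '7' = 0x37 → acc = 0x50
  '8' = 0x38 → acc = 0x68
Checksum = 0x68.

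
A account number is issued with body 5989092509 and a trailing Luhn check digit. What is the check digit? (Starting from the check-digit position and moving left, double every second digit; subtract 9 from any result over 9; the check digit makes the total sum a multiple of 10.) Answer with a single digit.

Partial digits right→left: 9 0 5 2 9 0 9 8 9 5
Double every second digit counting from the check-digit position (so the 1st, 3rd, 5th, ... of the partial from the right).
  doubled (with −9 where >9): 9 1 9 9 9 → sum 37
  kept as-is: 0 2 0 8 5 → sum 15
Total = 37 + 15 = 52.
Check digit = (10 − (52 mod 10)) mod 10 = 8.

8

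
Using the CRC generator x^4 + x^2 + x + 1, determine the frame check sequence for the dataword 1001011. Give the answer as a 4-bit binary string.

0000

Append 4 zeros: 10010110000. Divide by 10111 (XOR where the leading bit is 1):
  pos 0: 10010 XOR 10111 = 00101
  pos 2: 10111 XOR 10111 = 00000
Remainder (last 4 bits) = 0000. This is the CRC / FCS.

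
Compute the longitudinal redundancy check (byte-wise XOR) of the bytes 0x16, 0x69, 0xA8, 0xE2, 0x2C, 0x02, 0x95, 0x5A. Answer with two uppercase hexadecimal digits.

D4

XOR the bytes together:
  start with 0x16
  0x16 ⊕ 0x69 = 0x7F
  0x7F ⊕ 0xA8 = 0xD7
  0xD7 ⊕ 0xE2 = 0x35
  0x35 ⊕ 0x2C = 0x19
  0x19 ⊕ 0x02 = 0x1B
  0x1B ⊕ 0x95 = 0x8E
  0x8E ⊕ 0x5A = 0xD4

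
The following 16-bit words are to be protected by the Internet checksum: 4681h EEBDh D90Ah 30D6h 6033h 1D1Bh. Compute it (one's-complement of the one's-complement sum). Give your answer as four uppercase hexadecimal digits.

One's-complement addition (fold any carry out of bit 15 back into bit 0):
  0x4681 + 0xEEBD = 0x1353E → wrap carry → 0x353F
  0x353F + 0xD90A = 0x10E49 → wrap carry → 0x0E4A
  0x0E4A + 0x30D6 = 0x03F20
  0x3F20 + 0x6033 = 0x09F53
  0x9F53 + 0x1D1B = 0x0BC6E
One's-complement sum = 0xBC6E.
Checksum = ~0xBC6E & 0xFFFF = 0x4391.

4391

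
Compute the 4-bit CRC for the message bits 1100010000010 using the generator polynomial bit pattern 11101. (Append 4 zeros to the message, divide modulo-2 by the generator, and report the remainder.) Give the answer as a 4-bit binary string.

1100

Append 4 zeros: 11000100000100000. Divide by 11101 (XOR where the leading bit is 1):
  pos 0: 11000 XOR 11101 = 00101
  pos 2: 10110 XOR 11101 = 01011
  pos 3: 10110 XOR 11101 = 01011
  pos 4: 10110 XOR 11101 = 01011
  pos 5: 10110 XOR 11101 = 01011
  pos 6: 10110 XOR 11101 = 01011
  pos 7: 10111 XOR 11101 = 01010
  pos 8: 10100 XOR 11101 = 01001
  pos 9: 10010 XOR 11101 = 01111
  pos 10: 11110 XOR 11101 = 00011
Remainder (last 4 bits) = 1100. This is the CRC / FCS.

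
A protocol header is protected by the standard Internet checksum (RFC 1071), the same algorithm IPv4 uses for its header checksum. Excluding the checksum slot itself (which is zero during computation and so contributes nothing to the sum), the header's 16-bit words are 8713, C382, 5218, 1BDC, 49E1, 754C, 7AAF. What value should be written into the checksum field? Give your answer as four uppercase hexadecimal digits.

0D98

One's-complement addition (fold any carry out of bit 15 back into bit 0):
  0x8713 + 0xC382 = 0x14A95 → wrap carry → 0x4A96
  0x4A96 + 0x5218 = 0x09CAE
  0x9CAE + 0x1BDC = 0x0B88A
  0xB88A + 0x49E1 = 0x1026B → wrap carry → 0x026C
  0x026C + 0x754C = 0x077B8
  0x77B8 + 0x7AAF = 0x0F267
One's-complement sum = 0xF267.
Checksum = ~0xF267 & 0xFFFF = 0x0D98.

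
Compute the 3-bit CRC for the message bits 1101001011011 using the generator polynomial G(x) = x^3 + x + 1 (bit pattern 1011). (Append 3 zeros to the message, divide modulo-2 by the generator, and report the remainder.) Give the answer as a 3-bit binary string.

001

Append 3 zeros: 1101001011011000. Divide by 1011 (XOR where the leading bit is 1):
  pos 0: 1101 XOR 1011 = 0110
  pos 1: 1100 XOR 1011 = 0111
  pos 2: 1110 XOR 1011 = 0101
  pos 3: 1011 XOR 1011 = 0000
  pos 8: 1101 XOR 1011 = 0110
  pos 9: 1101 XOR 1011 = 0110
  pos 10: 1100 XOR 1011 = 0111
  pos 11: 1110 XOR 1011 = 0101
  pos 12: 1010 XOR 1011 = 0001
Remainder (last 3 bits) = 001. This is the CRC / FCS.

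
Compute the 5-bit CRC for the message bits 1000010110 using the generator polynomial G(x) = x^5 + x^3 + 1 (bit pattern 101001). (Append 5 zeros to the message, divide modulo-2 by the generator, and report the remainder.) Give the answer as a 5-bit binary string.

00001

Append 5 zeros: 100001011000000. Divide by 101001 (XOR where the leading bit is 1):
  pos 0: 100001 XOR 101001 = 001000
  pos 2: 100001 XOR 101001 = 001000
  pos 4: 100010 XOR 101001 = 001011
  pos 6: 101100 XOR 101001 = 000101
  pos 9: 101000 XOR 101001 = 000001
Remainder (last 5 bits) = 00001. This is the CRC / FCS.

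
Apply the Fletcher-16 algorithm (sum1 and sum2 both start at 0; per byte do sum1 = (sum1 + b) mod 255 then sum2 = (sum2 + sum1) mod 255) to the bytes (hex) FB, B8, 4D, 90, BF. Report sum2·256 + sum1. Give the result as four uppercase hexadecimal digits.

Running sums (mod 255):
  after byte 0 (FB): sum1=251, sum2=251
  after byte 1 (B8): sum1=180, sum2=176
  after byte 2 (4D): sum1=2, sum2=178
  after byte 3 (90): sum1=146, sum2=69
  after byte 4 (BF): sum1=82, sum2=151
Checksum = sum2·256 + sum1 = 151·256 + 82 = 38738 = 0x9752.

9752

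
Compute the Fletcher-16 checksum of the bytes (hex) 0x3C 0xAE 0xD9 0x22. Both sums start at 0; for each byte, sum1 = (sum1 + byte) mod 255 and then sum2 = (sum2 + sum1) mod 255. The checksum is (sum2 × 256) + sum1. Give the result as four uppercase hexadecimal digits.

D2E6

Running sums (mod 255):
  after byte 0 (0x3C): sum1=60, sum2=60
  after byte 1 (0xAE): sum1=234, sum2=39
  after byte 2 (0xD9): sum1=196, sum2=235
  after byte 3 (0x22): sum1=230, sum2=210
Checksum = sum2·256 + sum1 = 210·256 + 230 = 53990 = 0xD2E6.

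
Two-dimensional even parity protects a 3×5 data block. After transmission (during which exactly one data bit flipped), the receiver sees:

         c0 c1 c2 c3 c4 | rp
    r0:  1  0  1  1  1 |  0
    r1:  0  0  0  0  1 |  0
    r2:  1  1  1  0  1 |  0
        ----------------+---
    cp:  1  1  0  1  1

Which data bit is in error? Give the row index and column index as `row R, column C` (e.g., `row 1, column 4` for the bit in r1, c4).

row 1, column 0

Recompute each row's even parity and compare to rp:
  r0: data parity 0, sent rp 0 → ok
  r1: data parity 1, sent rp 0 → mismatch
  r2: data parity 0, sent rp 0 → ok
Recompute each column's even parity and compare to cp:
  c0: data parity 0, sent cp 1 → mismatch
  c1: data parity 1, sent cp 1 → ok
  c2: data parity 0, sent cp 0 → ok
  c3: data parity 1, sent cp 1 → ok
  c4: data parity 1, sent cp 1 → ok
Exactly one row (r1) and one column (c0) fail → the flipped bit is at their intersection.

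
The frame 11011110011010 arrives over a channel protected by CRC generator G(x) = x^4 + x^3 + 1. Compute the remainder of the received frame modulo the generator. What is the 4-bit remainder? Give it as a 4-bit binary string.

Modulo-2 division of 11011110011010 by 11001:
  pos 0: 11011 XOR 11001 = 00010
  pos 3: 10110 XOR 11001 = 01111
  pos 4: 11110 XOR 11001 = 00111
  pos 6: 11111 XOR 11001 = 00110
  pos 8: 11001 XOR 11001 = 00000
Remainder = 0000 (zero — the frame passes the CRC check).

0000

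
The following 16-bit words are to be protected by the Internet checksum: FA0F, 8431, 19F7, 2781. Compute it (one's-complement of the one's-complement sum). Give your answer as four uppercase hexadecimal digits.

One's-complement addition (fold any carry out of bit 15 back into bit 0):
  0xFA0F + 0x8431 = 0x17E40 → wrap carry → 0x7E41
  0x7E41 + 0x19F7 = 0x09838
  0x9838 + 0x2781 = 0x0BFB9
One's-complement sum = 0xBFB9.
Checksum = ~0xBFB9 & 0xFFFF = 0x4046.

4046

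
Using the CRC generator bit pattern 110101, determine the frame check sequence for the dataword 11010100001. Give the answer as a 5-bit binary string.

10101

Append 5 zeros: 1101010000100000. Divide by 110101 (XOR where the leading bit is 1):
  pos 0: 110101 XOR 110101 = 000000
  pos 10: 100000 XOR 110101 = 010101
Remainder (last 5 bits) = 10101. This is the CRC / FCS.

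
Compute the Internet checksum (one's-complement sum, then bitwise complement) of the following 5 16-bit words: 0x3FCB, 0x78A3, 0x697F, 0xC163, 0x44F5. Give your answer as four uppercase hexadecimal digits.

D7B8

One's-complement addition (fold any carry out of bit 15 back into bit 0):
  0x3FCB + 0x78A3 = 0x0B86E
  0xB86E + 0x697F = 0x121ED → wrap carry → 0x21EE
  0x21EE + 0xC163 = 0x0E351
  0xE351 + 0x44F5 = 0x12846 → wrap carry → 0x2847
One's-complement sum = 0x2847.
Checksum = ~0x2847 & 0xFFFF = 0xD7B8.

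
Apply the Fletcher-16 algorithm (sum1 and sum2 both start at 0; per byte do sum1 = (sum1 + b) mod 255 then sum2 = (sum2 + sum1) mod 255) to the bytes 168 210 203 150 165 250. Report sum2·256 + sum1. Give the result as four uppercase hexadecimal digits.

4B7E

Running sums (mod 255):
  after byte 0 (168): sum1=168, sum2=168
  after byte 1 (210): sum1=123, sum2=36
  after byte 2 (203): sum1=71, sum2=107
  after byte 3 (150): sum1=221, sum2=73
  after byte 4 (165): sum1=131, sum2=204
  after byte 5 (250): sum1=126, sum2=75
Checksum = sum2·256 + sum1 = 75·256 + 126 = 19326 = 0x4B7E.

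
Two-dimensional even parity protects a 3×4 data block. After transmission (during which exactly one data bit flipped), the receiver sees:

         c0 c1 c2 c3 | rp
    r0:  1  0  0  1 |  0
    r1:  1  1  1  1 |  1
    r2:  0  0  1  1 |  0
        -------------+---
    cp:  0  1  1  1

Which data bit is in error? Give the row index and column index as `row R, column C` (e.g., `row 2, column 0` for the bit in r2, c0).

row 1, column 2

Recompute each row's even parity and compare to rp:
  r0: data parity 0, sent rp 0 → ok
  r1: data parity 0, sent rp 1 → mismatch
  r2: data parity 0, sent rp 0 → ok
Recompute each column's even parity and compare to cp:
  c0: data parity 0, sent cp 0 → ok
  c1: data parity 1, sent cp 1 → ok
  c2: data parity 0, sent cp 1 → mismatch
  c3: data parity 1, sent cp 1 → ok
Exactly one row (r1) and one column (c2) fail → the flipped bit is at their intersection.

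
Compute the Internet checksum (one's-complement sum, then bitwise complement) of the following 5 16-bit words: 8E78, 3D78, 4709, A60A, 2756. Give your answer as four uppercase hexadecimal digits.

1FA5

One's-complement addition (fold any carry out of bit 15 back into bit 0):
  0x8E78 + 0x3D78 = 0x0CBF0
  0xCBF0 + 0x4709 = 0x112F9 → wrap carry → 0x12FA
  0x12FA + 0xA60A = 0x0B904
  0xB904 + 0x2756 = 0x0E05A
One's-complement sum = 0xE05A.
Checksum = ~0xE05A & 0xFFFF = 0x1FA5.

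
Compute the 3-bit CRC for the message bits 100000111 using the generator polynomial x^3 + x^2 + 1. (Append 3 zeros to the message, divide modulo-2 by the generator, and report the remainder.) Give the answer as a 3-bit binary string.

Append 3 zeros: 100000111000. Divide by 1101 (XOR where the leading bit is 1):
  pos 0: 1000 XOR 1101 = 0101
  pos 1: 1010 XOR 1101 = 0111
  pos 2: 1110 XOR 1101 = 0011
  pos 4: 1111 XOR 1101 = 0010
  pos 6: 1010 XOR 1101 = 0111
  pos 7: 1110 XOR 1101 = 0011
Remainder (last 3 bits) = 110. This is the CRC / FCS.

110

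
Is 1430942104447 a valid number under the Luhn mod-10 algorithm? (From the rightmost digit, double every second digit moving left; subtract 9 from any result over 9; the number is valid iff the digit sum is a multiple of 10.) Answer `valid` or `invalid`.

valid

From the right, keep odd positions and double even positions (subtract 9 from any doubled value over 9):
  doubled (positions 2,4,...): 8 8 2 8 0 8 → sum 34
  kept (positions 1,3,...): 7 4 0 2 9 3 1 → sum 26
Total = 60.
60 mod 10 = 0, so the number is valid.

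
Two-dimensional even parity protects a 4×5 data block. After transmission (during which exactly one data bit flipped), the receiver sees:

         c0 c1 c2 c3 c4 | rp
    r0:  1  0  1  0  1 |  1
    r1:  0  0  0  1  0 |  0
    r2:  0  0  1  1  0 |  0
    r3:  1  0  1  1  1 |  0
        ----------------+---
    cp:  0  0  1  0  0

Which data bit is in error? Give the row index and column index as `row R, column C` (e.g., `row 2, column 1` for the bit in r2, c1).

Recompute each row's even parity and compare to rp:
  r0: data parity 1, sent rp 1 → ok
  r1: data parity 1, sent rp 0 → mismatch
  r2: data parity 0, sent rp 0 → ok
  r3: data parity 0, sent rp 0 → ok
Recompute each column's even parity and compare to cp:
  c0: data parity 0, sent cp 0 → ok
  c1: data parity 0, sent cp 0 → ok
  c2: data parity 1, sent cp 1 → ok
  c3: data parity 1, sent cp 0 → mismatch
  c4: data parity 0, sent cp 0 → ok
Exactly one row (r1) and one column (c3) fail → the flipped bit is at their intersection.

row 1, column 3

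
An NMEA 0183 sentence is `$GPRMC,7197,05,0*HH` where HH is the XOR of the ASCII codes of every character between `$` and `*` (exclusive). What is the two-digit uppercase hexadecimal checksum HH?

XOR the ASCII codes of the payload characters:
  'G' = 0x47 → acc = 0x47
  'P' = 0x50 → acc = 0x17
  'R' = 0x52 → acc = 0x45
  'M' = 0x4D → acc = 0x08
  'C' = 0x43 → acc = 0x4B
  ',' = 0x2C → acc = 0x67
  '7' = 0x37 → acc = 0x50
  '1' = 0x31 → acc = 0x61
  '9' = 0x39 → acc = 0x58
  '7' = 0x37 → acc = 0x6F
  ',' = 0x2C → acc = 0x43
  '0' = 0x30 → acc = 0x73
  '5' = 0x35 → acc = 0x46
  ',' = 0x2C → acc = 0x6A
  '0' = 0x30 → acc = 0x5A
Checksum = 0x5A.

5A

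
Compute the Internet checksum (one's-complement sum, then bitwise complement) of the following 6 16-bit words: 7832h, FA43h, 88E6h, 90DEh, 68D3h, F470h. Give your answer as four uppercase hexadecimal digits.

1680

One's-complement addition (fold any carry out of bit 15 back into bit 0):
  0x7832 + 0xFA43 = 0x17275 → wrap carry → 0x7276
  0x7276 + 0x88E6 = 0x0FB5C
  0xFB5C + 0x90DE = 0x18C3A → wrap carry → 0x8C3B
  0x8C3B + 0x68D3 = 0x0F50E
  0xF50E + 0xF470 = 0x1E97E → wrap carry → 0xE97F
One's-complement sum = 0xE97F.
Checksum = ~0xE97F & 0xFFFF = 0x1680.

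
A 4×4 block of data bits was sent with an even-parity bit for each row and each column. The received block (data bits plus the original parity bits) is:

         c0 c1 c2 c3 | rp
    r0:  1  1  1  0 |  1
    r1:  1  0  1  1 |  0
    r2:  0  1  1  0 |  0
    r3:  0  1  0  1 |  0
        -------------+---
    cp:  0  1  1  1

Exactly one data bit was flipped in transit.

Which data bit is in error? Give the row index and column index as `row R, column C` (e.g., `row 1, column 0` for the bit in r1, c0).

row 1, column 3

Recompute each row's even parity and compare to rp:
  r0: data parity 1, sent rp 1 → ok
  r1: data parity 1, sent rp 0 → mismatch
  r2: data parity 0, sent rp 0 → ok
  r3: data parity 0, sent rp 0 → ok
Recompute each column's even parity and compare to cp:
  c0: data parity 0, sent cp 0 → ok
  c1: data parity 1, sent cp 1 → ok
  c2: data parity 1, sent cp 1 → ok
  c3: data parity 0, sent cp 1 → mismatch
Exactly one row (r1) and one column (c3) fail → the flipped bit is at their intersection.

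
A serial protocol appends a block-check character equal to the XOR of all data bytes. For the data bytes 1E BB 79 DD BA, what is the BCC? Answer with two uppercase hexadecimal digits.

XOR the bytes together:
  start with 0x1E
  0x1E ⊕ 0xBB = 0xA5
  0xA5 ⊕ 0x79 = 0xDC
  0xDC ⊕ 0xDD = 0x01
  0x01 ⊕ 0xBA = 0xBB

BB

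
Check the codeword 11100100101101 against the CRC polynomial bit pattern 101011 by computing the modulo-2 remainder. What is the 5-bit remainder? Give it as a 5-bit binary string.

00000

Modulo-2 division of 11100100101101 by 101011:
  pos 0: 111001 XOR 101011 = 010010
  pos 1: 100100 XOR 101011 = 001111
  pos 3: 111101 XOR 101011 = 010110
  pos 4: 101100 XOR 101011 = 000111
  pos 7: 111110 XOR 101011 = 010101
  pos 8: 101011 XOR 101011 = 000000
Remainder = 00000 (zero — the frame passes the CRC check).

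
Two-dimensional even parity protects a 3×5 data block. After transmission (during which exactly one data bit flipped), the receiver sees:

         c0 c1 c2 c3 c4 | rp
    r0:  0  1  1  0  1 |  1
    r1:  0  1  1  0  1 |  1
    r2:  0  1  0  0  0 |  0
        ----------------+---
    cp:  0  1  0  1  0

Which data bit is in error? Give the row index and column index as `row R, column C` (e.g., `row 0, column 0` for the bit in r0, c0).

Recompute each row's even parity and compare to rp:
  r0: data parity 1, sent rp 1 → ok
  r1: data parity 1, sent rp 1 → ok
  r2: data parity 1, sent rp 0 → mismatch
Recompute each column's even parity and compare to cp:
  c0: data parity 0, sent cp 0 → ok
  c1: data parity 1, sent cp 1 → ok
  c2: data parity 0, sent cp 0 → ok
  c3: data parity 0, sent cp 1 → mismatch
  c4: data parity 0, sent cp 0 → ok
Exactly one row (r2) and one column (c3) fail → the flipped bit is at their intersection.

row 2, column 3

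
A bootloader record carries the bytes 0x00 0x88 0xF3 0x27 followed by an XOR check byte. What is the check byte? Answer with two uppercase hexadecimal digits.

XOR the bytes together:
  start with 0x00
  0x00 ⊕ 0x88 = 0x88
  0x88 ⊕ 0xF3 = 0x7B
  0x7B ⊕ 0x27 = 0x5C

5C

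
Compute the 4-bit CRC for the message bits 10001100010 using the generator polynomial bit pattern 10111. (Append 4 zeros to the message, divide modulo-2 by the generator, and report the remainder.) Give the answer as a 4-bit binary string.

Append 4 zeros: 100011000100000. Divide by 10111 (XOR where the leading bit is 1):
  pos 0: 10001 XOR 10111 = 00110
  pos 2: 11010 XOR 10111 = 01101
  pos 3: 11010 XOR 10111 = 01101
  pos 4: 11010 XOR 10111 = 01101
  pos 5: 11011 XOR 10111 = 01100
  pos 6: 11000 XOR 10111 = 01111
  pos 7: 11110 XOR 10111 = 01001
  pos 8: 10010 XOR 10111 = 00101
  pos 10: 10100 XOR 10111 = 00011
Remainder (last 4 bits) = 0011. This is the CRC / FCS.

0011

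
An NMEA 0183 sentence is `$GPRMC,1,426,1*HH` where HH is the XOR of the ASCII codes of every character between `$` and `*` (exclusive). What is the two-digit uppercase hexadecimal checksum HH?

XOR the ASCII codes of the payload characters:
  'G' = 0x47 → acc = 0x47
  'P' = 0x50 → acc = 0x17
  'R' = 0x52 → acc = 0x45
  'M' = 0x4D → acc = 0x08
  'C' = 0x43 → acc = 0x4B
  ',' = 0x2C → acc = 0x67
  '1' = 0x31 → acc = 0x56
  ',' = 0x2C → acc = 0x7A
  '4' = 0x34 → acc = 0x4E
  '2' = 0x32 → acc = 0x7C
  '6' = 0x36 → acc = 0x4A
  ',' = 0x2C → acc = 0x66
  '1' = 0x31 → acc = 0x57
Checksum = 0x57.

57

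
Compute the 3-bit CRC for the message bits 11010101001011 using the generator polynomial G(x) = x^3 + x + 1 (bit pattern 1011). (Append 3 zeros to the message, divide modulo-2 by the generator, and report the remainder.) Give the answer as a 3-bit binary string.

001

Append 3 zeros: 11010101001011000. Divide by 1011 (XOR where the leading bit is 1):
  pos 0: 1101 XOR 1011 = 0110
  pos 1: 1100 XOR 1011 = 0111
  pos 2: 1111 XOR 1011 = 0100
  pos 3: 1000 XOR 1011 = 0011
  pos 5: 1110 XOR 1011 = 0101
  pos 6: 1010 XOR 1011 = 0001
  pos 9: 1101 XOR 1011 = 0110
  pos 10: 1101 XOR 1011 = 0110
  pos 11: 1100 XOR 1011 = 0111
  pos 12: 1110 XOR 1011 = 0101
  pos 13: 1010 XOR 1011 = 0001
Remainder (last 3 bits) = 001. This is the CRC / FCS.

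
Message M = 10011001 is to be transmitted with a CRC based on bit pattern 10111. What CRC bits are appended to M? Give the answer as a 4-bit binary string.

0011

Append 4 zeros: 100110010000. Divide by 10111 (XOR where the leading bit is 1):
  pos 0: 10011 XOR 10111 = 00100
  pos 2: 10000 XOR 10111 = 00111
  pos 4: 11110 XOR 10111 = 01001
  pos 5: 10010 XOR 10111 = 00101
  pos 7: 10100 XOR 10111 = 00011
Remainder (last 4 bits) = 0011. This is the CRC / FCS.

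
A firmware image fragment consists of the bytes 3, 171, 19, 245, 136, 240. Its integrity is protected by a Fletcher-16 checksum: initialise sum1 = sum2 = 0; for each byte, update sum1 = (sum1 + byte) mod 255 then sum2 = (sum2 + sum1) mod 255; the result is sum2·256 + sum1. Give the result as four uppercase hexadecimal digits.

9C31

Running sums (mod 255):
  after byte 0 (3): sum1=3, sum2=3
  after byte 1 (171): sum1=174, sum2=177
  after byte 2 (19): sum1=193, sum2=115
  after byte 3 (245): sum1=183, sum2=43
  after byte 4 (136): sum1=64, sum2=107
  after byte 5 (240): sum1=49, sum2=156
Checksum = sum2·256 + sum1 = 156·256 + 49 = 39985 = 0x9C31.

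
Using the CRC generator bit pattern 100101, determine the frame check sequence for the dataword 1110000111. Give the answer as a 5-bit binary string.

10100

Append 5 zeros: 111000011100000. Divide by 100101 (XOR where the leading bit is 1):
  pos 0: 111000 XOR 100101 = 011101
  pos 1: 111010 XOR 100101 = 011111
  pos 2: 111111 XOR 100101 = 011010
  pos 3: 110101 XOR 100101 = 010000
  pos 4: 100001 XOR 100101 = 000100
  pos 7: 100000 XOR 100101 = 000101
Remainder (last 5 bits) = 10100. This is the CRC / FCS.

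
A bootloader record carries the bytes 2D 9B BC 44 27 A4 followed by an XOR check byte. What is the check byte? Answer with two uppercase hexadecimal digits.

CD

XOR the bytes together:
  start with 0x2D
  0x2D ⊕ 0x9B = 0xB6
  0xB6 ⊕ 0xBC = 0x0A
  0x0A ⊕ 0x44 = 0x4E
  0x4E ⊕ 0x27 = 0x69
  0x69 ⊕ 0xA4 = 0xCD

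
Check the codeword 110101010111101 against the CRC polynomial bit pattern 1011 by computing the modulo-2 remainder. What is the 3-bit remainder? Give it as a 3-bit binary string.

000

Modulo-2 division of 110101010111101 by 1011:
  pos 0: 1101 XOR 1011 = 0110
  pos 1: 1100 XOR 1011 = 0111
  pos 2: 1111 XOR 1011 = 0100
  pos 3: 1000 XOR 1011 = 0011
  pos 5: 1110 XOR 1011 = 0101
  pos 6: 1011 XOR 1011 = 0000
  pos 10: 1110 XOR 1011 = 0101
  pos 11: 1011 XOR 1011 = 0000
Remainder = 000 (zero — the frame passes the CRC check).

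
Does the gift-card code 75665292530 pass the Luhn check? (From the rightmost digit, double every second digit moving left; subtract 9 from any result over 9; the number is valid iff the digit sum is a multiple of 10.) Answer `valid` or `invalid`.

From the right, keep odd positions and double even positions (subtract 9 from any doubled value over 9):
  doubled (positions 2,4,...): 6 4 4 3 1 → sum 18
  kept (positions 1,3,...): 0 5 9 5 6 7 → sum 32
Total = 50.
50 mod 10 = 0, so the number is valid.

valid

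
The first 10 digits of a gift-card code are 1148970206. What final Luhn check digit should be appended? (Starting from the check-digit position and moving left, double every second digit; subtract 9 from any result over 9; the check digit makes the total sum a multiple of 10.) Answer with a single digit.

Partial digits right→left: 6 0 2 0 7 9 8 4 1 1
Double every second digit counting from the check-digit position (so the 1st, 3rd, 5th, ... of the partial from the right).
  doubled (with −9 where >9): 3 4 5 7 2 → sum 21
  kept as-is: 0 0 9 4 1 → sum 14
Total = 21 + 14 = 35.
Check digit = (10 − (35 mod 10)) mod 10 = 5.

5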